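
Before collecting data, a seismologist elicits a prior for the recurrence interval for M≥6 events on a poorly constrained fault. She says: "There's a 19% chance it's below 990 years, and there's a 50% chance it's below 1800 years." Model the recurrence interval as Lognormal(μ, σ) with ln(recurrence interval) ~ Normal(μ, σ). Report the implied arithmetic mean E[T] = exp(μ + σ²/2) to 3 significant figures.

If T ~ Lognormal(μ,σ) then ln T ~ Normal(μ,σ), so the p-quantile of ln T is μ + z_p·σ.
ln(990) = 6.898 and ln(1800) = 7.496; z_{0.19} = -0.8779, z_{0.5} = 0.
σ = (7.496 − 6.898)/(0 − (-0.8779)) = 0.681.
μ = 6.898 − (-0.8779)·0.681 = 7.496.
E[T] = exp(μ + σ²/2) = exp(7.496 + 0.2319) = 2270 years.

E[T] ≈ 2270 years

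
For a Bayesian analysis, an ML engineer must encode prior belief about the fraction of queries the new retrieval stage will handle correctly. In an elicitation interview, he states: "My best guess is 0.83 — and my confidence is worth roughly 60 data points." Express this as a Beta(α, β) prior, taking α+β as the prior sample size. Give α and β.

Under the effective-sample-size interpretation, Beta(α, β) has prior mean α/(α+β) and prior sample size α+β.
So α+β = 60 and α/(α+β) = 0.83, giving α = 0.83·60 = 49.8 and β = 60 − 49.8 = 10.2.

α = 49.8, β = 10.2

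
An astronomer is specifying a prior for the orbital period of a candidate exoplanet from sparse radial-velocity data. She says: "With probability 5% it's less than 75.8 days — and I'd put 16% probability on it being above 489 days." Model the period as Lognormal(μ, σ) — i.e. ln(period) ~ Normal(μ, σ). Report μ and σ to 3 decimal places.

If T ~ Lognormal(μ,σ) then ln T ~ Normal(μ,σ), so the p-quantile of ln T is μ + z_p·σ.
ln(75.8) = 4.328 and ln(489) = 6.192; z_{0.05} = -1.645, z_{0.84} = 0.9945.
σ = (6.192 − 4.328)/(0.9945 − (-1.645)) = 0.706.
μ = 4.328 − (-1.645)·0.706 = 5.490.

μ ≈ 5.490, σ ≈ 0.706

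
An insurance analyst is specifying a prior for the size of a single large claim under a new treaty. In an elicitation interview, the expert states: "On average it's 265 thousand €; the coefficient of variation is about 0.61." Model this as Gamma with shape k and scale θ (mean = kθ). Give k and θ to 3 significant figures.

k ≈ 2.69, θ ≈ 98.6

For Gamma(k, scale θ): mean = kθ, variance = kθ², so CV = 1/√k.
CV = 0.61, hence k = 1/CV² = 2.69.
Then θ = mean/k = 265/2.69 = 98.6.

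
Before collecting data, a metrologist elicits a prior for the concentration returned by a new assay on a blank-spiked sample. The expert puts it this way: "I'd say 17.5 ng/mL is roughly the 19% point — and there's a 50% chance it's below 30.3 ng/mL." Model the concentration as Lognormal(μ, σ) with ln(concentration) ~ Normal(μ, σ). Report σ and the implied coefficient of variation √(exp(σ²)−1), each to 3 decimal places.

If T ~ Lognormal(μ,σ) then ln T ~ Normal(μ,σ), so the p-quantile of ln T is μ + z_p·σ.
ln(17.5) = 2.862 and ln(30.3) = 3.411; z_{0.19} = -0.8779, z_{0.5} = 0.
σ = (3.411 − 2.862)/(0 − (-0.8779)) = 0.625.
μ = 2.862 − (-0.8779)·0.625 = 3.411.
CV = √(exp(σ²)−1) = √(exp(0.3910)−1) = 0.692.

σ ≈ 0.625, CV ≈ 0.692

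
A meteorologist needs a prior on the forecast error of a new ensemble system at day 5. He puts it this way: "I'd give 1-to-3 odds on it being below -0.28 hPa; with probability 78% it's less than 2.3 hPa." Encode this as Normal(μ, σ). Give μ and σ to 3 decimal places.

μ = 0.923, σ = 1.783

The p-quantile of Normal(μ,σ) is μ + z_p·σ, with z_{0.25} = -0.6745 and z_{0.78} = 0.7722.
Eliminate σ: μ = (z₂·x₁ − z₁·x₂)/(z₂ − z₁) = (0.7722·-0.28 − (-0.6745)·2.3)/1.447 = 0.923.
Then σ = (x₂ − x₁)/(z₂ − z₁) = (2.3 − -0.28)/1.447 = 1.783.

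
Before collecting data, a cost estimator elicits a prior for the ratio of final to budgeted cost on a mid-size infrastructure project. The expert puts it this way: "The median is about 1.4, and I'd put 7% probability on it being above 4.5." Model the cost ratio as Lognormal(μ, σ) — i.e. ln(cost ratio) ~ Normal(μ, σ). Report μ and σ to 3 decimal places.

μ ≈ 0.336, σ ≈ 0.791

If T ~ Lognormal(μ,σ) then ln T ~ Normal(μ,σ), so the p-quantile of ln T is μ + z_p·σ.
ln(1.4) = 0.3365 and ln(4.5) = 1.504; z_{0.5} = 0, z_{0.93} = 1.476.
σ = (1.504 − 0.3365)/(1.476 − (0)) = 0.791.
μ = 0.3365 − (0)·0.791 = 0.336.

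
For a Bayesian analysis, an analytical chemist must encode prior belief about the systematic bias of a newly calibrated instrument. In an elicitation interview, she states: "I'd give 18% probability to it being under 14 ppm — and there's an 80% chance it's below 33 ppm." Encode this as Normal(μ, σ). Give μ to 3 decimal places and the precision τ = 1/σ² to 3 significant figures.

For Normal(μ,σ), the p-quantile is μ + z_p·σ. Here z_{0.18} = -0.9154, z_{0.8} = 0.8416.
So 14 = μ − 0.9154σ and 33 = μ + 0.8416σ.
Subtracting: σ = (33 − 14)/(0.8416 − (-0.9154)) = 10.814.
Then μ = 14 − (-0.9154)·10.814 = 23.899.
Precision τ = 1/σ² = 1/10.81² = 0.00855.

μ = 23.899, τ = 0.00855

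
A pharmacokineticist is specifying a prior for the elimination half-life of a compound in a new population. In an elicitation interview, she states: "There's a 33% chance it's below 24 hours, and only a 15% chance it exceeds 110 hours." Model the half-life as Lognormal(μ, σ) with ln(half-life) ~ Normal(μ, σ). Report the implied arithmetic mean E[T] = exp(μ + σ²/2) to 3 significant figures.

E[T] ≈ 64.3 hours

If T ~ Lognormal(μ,σ) then ln T ~ Normal(μ,σ), so the p-quantile of ln T is μ + z_p·σ.
ln(24) = 3.178 and ln(110) = 4.7; z_{0.33} = -0.4399, z_{0.85} = 1.036.
σ = (4.7 − 3.178)/(1.036 − (-0.4399)) = 1.031.
μ = 3.178 − (-0.4399)·1.031 = 3.632.
E[T] = exp(μ + σ²/2) = exp(3.632 + 0.5317) = 64.3 hours.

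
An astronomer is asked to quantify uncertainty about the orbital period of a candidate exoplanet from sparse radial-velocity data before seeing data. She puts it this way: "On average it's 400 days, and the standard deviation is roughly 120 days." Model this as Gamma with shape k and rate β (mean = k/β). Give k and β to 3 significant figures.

k ≈ 11.1, β ≈ 0.0278

For Gamma(k, rate β): mean = k/β, variance = k/β², so CV = 1/√k.
CV = SD/mean = 120/400 = 0.3, hence k = 1/CV² = 11.1.
Then β = k/mean = 11.1/400 = 0.0278.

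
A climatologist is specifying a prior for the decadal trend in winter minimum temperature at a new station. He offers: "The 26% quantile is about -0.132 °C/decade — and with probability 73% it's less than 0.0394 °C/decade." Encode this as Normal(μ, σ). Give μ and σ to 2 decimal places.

μ = -0.04, σ = 0.14

The p-quantile of Normal(μ,σ) is μ + z_p·σ, with z_{0.26} = -0.6433 and z_{0.73} = 0.6128.
Eliminate σ: μ = (z₂·x₁ − z₁·x₂)/(z₂ − z₁) = (0.6128·-0.132 − (-0.6433)·0.0394)/1.256 = -0.04.
Then σ = (x₂ − x₁)/(z₂ − z₁) = (0.0394 − -0.132)/1.256 = 0.14.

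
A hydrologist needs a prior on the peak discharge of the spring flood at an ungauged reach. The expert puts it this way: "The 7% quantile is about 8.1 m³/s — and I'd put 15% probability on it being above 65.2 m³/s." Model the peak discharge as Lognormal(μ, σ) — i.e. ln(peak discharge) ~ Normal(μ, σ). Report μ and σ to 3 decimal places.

If T ~ Lognormal(μ,σ) then ln T ~ Normal(μ,σ), so the p-quantile of ln T is μ + z_p·σ.
ln(8.1) = 2.092 and ln(65.2) = 4.177; z_{0.07} = -1.476, z_{0.85} = 1.036.
σ = (4.177 − 2.092)/(1.036 − (-1.476)) = 0.830.
μ = 2.092 − (-1.476)·0.830 = 3.317.

μ ≈ 3.317, σ ≈ 0.830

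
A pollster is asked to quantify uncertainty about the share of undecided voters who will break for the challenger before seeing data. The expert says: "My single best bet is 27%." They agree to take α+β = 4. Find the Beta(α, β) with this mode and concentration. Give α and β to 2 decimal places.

α = 1.54, β = 2.46

For α,β > 1 the Beta mode is (α−1)/(α+β−2). With α+β = 4, the mode is (α−1)/2.
Set (α−1)/2 = 0.27 → α = 1 + 0.27·2 = 1.54.
β = 4 − α = 2.46.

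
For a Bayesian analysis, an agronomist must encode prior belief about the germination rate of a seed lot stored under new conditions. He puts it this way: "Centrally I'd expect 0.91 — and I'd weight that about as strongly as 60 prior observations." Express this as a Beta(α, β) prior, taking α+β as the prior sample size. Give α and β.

Under the effective-sample-size interpretation, Beta(α, β) has prior mean α/(α+β) and prior sample size α+β.
So α+β = 60 and α/(α+β) = 0.91, giving α = 0.91·60 = 54.6 and β = 60 − 54.6 = 5.4.

α = 54.6, β = 5.4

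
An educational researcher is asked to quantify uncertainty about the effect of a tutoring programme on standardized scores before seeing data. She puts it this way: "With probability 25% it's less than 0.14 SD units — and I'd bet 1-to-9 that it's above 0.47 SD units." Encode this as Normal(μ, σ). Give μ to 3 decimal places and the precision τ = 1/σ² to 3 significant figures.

μ = 0.254, τ = 35.1

For Normal(μ,σ), the p-quantile is μ + z_p·σ. Here z_{0.25} = -0.6745, z_{0.9} = 1.282.
So 0.14 = μ − 0.6745σ and 0.47 = μ + 1.282σ.
Subtracting: σ = (0.47 − 0.14)/(1.282 − (-0.6745)) = 0.169.
Then μ = 0.14 − (-0.6745)·0.169 = 0.254.
Precision τ = 1/σ² = 1/0.1687² = 35.1.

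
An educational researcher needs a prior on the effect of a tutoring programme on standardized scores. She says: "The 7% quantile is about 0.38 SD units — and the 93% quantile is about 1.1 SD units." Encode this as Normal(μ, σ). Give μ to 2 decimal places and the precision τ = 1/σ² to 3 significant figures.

μ = 0.74, τ = 16.8

The p-quantile of Normal(μ,σ) is μ + z_p·σ, with z_{0.07} = -1.476 and z_{0.93} = 1.476.
Eliminate σ: μ = (z₂·x₁ − z₁·x₂)/(z₂ − z₁) = (1.476·0.38 − (-1.476)·1.1)/2.952 = 0.74.
Then σ = (x₂ − x₁)/(z₂ − z₁) = (1.1 − 0.38)/2.952 = 0.24.
Precision τ = 1/σ² = 1/0.2439² = 16.8.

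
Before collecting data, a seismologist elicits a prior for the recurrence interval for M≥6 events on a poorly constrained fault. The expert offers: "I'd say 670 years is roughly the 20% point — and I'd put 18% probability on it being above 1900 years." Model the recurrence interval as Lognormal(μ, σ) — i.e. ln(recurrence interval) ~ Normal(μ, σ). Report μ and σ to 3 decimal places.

μ ≈ 7.007, σ ≈ 0.593

If T ~ Lognormal(μ,σ) then ln T ~ Normal(μ,σ), so the p-quantile of ln T is μ + z_p·σ.
ln(670) = 6.507 and ln(1900) = 7.55; z_{0.2} = -0.8416, z_{0.82} = 0.9154.
σ = (7.55 − 6.507)/(0.9154 − (-0.8416)) = 0.593.
μ = 6.507 − (-0.8416)·0.593 = 7.007.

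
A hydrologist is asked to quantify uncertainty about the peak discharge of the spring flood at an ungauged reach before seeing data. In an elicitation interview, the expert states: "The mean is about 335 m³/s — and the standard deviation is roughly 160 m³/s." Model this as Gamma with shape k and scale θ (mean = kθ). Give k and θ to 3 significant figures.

For Gamma(k, scale θ): mean = kθ, variance = kθ², so CV = 1/√k.
CV = SD/mean = 160/335 = 0.4776, hence k = 1/CV² = 4.38.
Then θ = mean/k = 335/4.38 = 76.4.

k ≈ 4.38, θ ≈ 76.4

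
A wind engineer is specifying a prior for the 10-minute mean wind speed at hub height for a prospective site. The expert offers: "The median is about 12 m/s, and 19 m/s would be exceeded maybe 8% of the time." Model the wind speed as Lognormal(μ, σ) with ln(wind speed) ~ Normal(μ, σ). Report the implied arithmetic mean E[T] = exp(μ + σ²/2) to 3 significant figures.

E[T] ≈ 12.7 m/s

If T ~ Lognormal(μ,σ) then ln T ~ Normal(μ,σ), so the p-quantile of ln T is μ + z_p·σ.
ln(12) = 2.485 and ln(19) = 2.944; z_{0.5} = 0, z_{0.92} = 1.405.
σ = (2.944 − 2.485)/(1.405 − (0)) = 0.327.
μ = 2.485 − (0)·0.327 = 2.485.
E[T] = exp(μ + σ²/2) = exp(2.485 + 0.0535) = 12.7 m/s.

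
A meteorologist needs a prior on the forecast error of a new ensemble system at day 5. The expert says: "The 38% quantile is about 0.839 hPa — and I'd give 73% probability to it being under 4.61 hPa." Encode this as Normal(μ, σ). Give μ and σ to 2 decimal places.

μ = 2.09, σ = 4.11

For Normal(μ,σ), the p-quantile is μ + z_p·σ. Here z_{0.38} = -0.3055, z_{0.73} = 0.6128.
So 0.839 = μ − 0.3055σ and 4.61 = μ + 0.6128σ.
Subtracting: σ = (4.61 − 0.839)/(0.6128 − (-0.3055)) = 4.11.
Then μ = 0.839 − (-0.3055)·4.11 = 2.09.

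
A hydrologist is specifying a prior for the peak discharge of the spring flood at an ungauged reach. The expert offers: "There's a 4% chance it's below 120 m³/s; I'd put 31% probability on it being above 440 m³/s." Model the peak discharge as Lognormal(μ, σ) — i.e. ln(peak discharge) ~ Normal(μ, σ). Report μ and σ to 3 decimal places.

If T ~ Lognormal(μ,σ) then ln T ~ Normal(μ,σ), so the p-quantile of ln T is μ + z_p·σ.
ln(120) = 4.787 and ln(440) = 6.087; z_{0.04} = -1.751, z_{0.69} = 0.4959.
σ = (6.087 − 4.787)/(0.4959 − (-1.751)) = 0.578.
μ = 4.787 − (-1.751)·0.578 = 5.800.

μ ≈ 5.800, σ ≈ 0.578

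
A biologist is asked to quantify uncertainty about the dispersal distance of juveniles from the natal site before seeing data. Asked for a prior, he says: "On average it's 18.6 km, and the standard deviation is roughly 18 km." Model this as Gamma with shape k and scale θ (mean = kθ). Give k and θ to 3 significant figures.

k ≈ 1.07, θ ≈ 17.4

For Gamma(k, scale θ): mean = kθ, variance = kθ², so CV = 1/√k.
CV = SD/mean = 18/18.6 = 0.9677, hence k = 1/CV² = 1.07.
Then θ = mean/k = 18.6/1.07 = 17.4.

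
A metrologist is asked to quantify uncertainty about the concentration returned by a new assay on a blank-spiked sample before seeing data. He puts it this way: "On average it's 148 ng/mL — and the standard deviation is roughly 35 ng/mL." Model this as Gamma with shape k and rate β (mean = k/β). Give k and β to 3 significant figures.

k ≈ 17.9, β ≈ 0.121

For Gamma(k, rate β): mean = k/β, variance = k/β², so CV = 1/√k.
CV = SD/mean = 35/148 = 0.2365, hence k = 1/CV² = 17.9.
Then β = k/mean = 17.9/148 = 0.121.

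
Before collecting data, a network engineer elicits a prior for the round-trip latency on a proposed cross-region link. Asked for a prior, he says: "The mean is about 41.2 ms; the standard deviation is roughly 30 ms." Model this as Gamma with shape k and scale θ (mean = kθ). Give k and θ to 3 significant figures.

For Gamma(k, scale θ): mean = kθ, variance = kθ², so CV = 1/√k.
CV = SD/mean = 30/41.2 = 0.7282, hence k = 1/CV² = 1.89.
Then θ = mean/k = 41.2/1.89 = 21.8.

k ≈ 1.89, θ ≈ 21.8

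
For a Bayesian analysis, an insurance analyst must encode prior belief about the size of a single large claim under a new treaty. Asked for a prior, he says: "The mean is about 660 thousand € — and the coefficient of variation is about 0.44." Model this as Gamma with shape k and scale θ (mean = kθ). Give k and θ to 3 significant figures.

For Gamma(k, scale θ): mean = kθ, variance = kθ², so CV = 1/√k.
CV = 0.44, hence k = 1/CV² = 5.17.
Then θ = mean/k = 660/5.17 = 128.

k ≈ 5.17, θ ≈ 128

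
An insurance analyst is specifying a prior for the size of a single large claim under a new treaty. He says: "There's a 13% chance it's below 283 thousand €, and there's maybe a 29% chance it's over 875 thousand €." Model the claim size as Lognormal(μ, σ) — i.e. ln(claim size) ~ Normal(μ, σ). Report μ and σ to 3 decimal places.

μ ≈ 6.402, σ ≈ 0.672

If T ~ Lognormal(μ,σ) then ln T ~ Normal(μ,σ), so the p-quantile of ln T is μ + z_p·σ.
ln(283) = 5.645 and ln(875) = 6.774; z_{0.13} = -1.126, z_{0.71} = 0.5534.
σ = (6.774 − 5.645)/(0.5534 − (-1.126)) = 0.672.
μ = 5.645 − (-1.126)·0.672 = 6.402.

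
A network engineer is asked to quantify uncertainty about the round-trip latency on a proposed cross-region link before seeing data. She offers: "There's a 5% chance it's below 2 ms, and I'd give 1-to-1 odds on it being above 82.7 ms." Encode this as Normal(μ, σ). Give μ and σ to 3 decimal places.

μ = 82.700, σ = 49.062

The p-quantile of Normal(μ,σ) is μ + z_p·σ, with z_{0.05} = -1.645 and z_{0.5} = 0.
Eliminate σ: μ = (z₂·x₁ − z₁·x₂)/(z₂ − z₁) = (0·2 − (-1.645)·82.7)/1.645 = 82.700.
Then σ = (x₂ − x₁)/(z₂ − z₁) = (82.7 − 2)/1.645 = 49.062.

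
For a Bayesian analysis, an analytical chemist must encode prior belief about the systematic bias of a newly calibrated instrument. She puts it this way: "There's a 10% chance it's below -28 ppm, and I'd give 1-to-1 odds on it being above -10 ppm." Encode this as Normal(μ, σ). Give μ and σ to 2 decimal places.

μ = -10.00, σ = 14.05

For Normal(μ,σ), the p-quantile is μ + z_p·σ. Here z_{0.1} = -1.282, z_{0.5} = 0.
So -28 = μ − 1.282σ and -10 = μ + 0σ.
Subtracting: σ = (-10 − -28)/(0 − (-1.282)) = 14.05.
Then μ = -28 − (-1.282)·14.05 = -10.00.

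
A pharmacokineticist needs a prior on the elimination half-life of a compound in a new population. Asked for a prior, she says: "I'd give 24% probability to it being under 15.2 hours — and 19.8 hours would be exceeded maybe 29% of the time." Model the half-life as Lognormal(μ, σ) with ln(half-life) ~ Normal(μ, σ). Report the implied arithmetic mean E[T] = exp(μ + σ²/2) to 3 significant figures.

E[T] ≈ 18 hours

If T ~ Lognormal(μ,σ) then ln T ~ Normal(μ,σ), so the p-quantile of ln T is μ + z_p·σ.
ln(15.2) = 2.721 and ln(19.8) = 2.986; z_{0.24} = -0.7063, z_{0.71} = 0.5534.
σ = (2.986 − 2.721)/(0.5534 − (-0.7063)) = 0.210.
μ = 2.721 − (-0.7063)·0.210 = 2.870.
E[T] = exp(μ + σ²/2) = exp(2.870 + 0.0220) = 18 hours.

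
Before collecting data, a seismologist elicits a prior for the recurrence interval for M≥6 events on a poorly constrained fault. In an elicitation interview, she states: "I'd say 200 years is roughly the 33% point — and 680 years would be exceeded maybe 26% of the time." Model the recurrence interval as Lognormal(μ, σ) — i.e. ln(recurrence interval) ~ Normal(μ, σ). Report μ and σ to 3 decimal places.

If T ~ Lognormal(μ,σ) then ln T ~ Normal(μ,σ), so the p-quantile of ln T is μ + z_p·σ.
ln(200) = 5.298 and ln(680) = 6.522; z_{0.33} = -0.4399, z_{0.74} = 0.6433.
σ = (6.522 − 5.298)/(0.6433 − (-0.4399)) = 1.130.
μ = 5.298 − (-0.4399)·1.130 = 5.795.

μ ≈ 5.795, σ ≈ 1.130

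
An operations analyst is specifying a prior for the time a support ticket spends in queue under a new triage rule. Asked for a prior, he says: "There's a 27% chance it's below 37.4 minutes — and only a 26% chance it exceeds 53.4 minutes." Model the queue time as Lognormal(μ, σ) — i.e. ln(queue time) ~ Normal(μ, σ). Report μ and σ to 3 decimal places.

If T ~ Lognormal(μ,σ) then ln T ~ Normal(μ,σ), so the p-quantile of ln T is μ + z_p·σ.
ln(37.4) = 3.622 and ln(53.4) = 3.978; z_{0.27} = -0.6128, z_{0.74} = 0.6433.
σ = (3.978 − 3.622)/(0.6433 − (-0.6128)) = 0.284.
μ = 3.622 − (-0.6128)·0.284 = 3.795.

μ ≈ 3.795, σ ≈ 0.284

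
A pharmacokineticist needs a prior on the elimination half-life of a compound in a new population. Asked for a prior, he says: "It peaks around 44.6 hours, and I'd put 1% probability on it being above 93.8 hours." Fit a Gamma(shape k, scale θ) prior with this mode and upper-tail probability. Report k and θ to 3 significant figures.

Gamma(k,θ) with k>1 has mode (k−1)θ, so θ = 44.6/(k−1).
Need P(X < 93.8) = 0.99 with θ tied to k this way. Start at k = 2, θ = 44.6: P(X<93.8) ≈ 0.621.
Too low — raise k to concentrate. Iterating converges to k ≈ 9.8.
Then θ = 44.6/(9.8−1) ≈ 5.07.

k ≈ 9.8, θ ≈ 5.07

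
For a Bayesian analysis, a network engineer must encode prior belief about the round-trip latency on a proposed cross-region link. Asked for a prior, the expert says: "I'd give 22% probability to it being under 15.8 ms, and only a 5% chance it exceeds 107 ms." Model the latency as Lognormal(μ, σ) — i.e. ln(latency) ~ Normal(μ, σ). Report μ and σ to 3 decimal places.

μ ≈ 3.371, σ ≈ 0.791

If T ~ Lognormal(μ,σ) then ln T ~ Normal(μ,σ), so the p-quantile of ln T is μ + z_p·σ.
ln(15.8) = 2.76 and ln(107) = 4.673; z_{0.22} = -0.7722, z_{0.95} = 1.645.
σ = (4.673 − 2.76)/(1.645 − (-0.7722)) = 0.791.
μ = 2.76 − (-0.7722)·0.791 = 3.371.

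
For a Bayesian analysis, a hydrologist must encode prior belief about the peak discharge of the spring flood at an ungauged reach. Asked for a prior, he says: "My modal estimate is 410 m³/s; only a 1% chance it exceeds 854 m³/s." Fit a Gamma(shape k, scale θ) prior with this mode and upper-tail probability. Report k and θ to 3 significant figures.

Gamma(k,θ) with k>1 has mode (k−1)θ, so θ = 410/(k−1).
Need P(X < 854) = 0.99 with θ tied to k this way. Start at k = 2, θ = 410: P(X<854) ≈ 0.616.
Too low — raise k to concentrate. Iterating converges to k ≈ 10.1.
Then θ = 410/(10.1−1) ≈ 45.3.

k ≈ 10.1, θ ≈ 45.3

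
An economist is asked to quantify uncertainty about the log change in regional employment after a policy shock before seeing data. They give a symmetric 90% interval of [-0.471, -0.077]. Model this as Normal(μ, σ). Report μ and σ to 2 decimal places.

μ = -0.27, σ = 0.12

A symmetric 90% interval runs μ ± z·σ with z = 1.645.
Half-width = 0.197, so σ = 0.197/1.645 = 0.12.
μ is the interval midpoint, -0.27.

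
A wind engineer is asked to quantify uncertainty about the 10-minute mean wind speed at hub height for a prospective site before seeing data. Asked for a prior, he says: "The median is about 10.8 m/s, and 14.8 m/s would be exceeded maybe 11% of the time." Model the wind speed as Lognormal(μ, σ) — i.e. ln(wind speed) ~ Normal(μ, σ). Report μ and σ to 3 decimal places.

If T ~ Lognormal(μ,σ) then ln T ~ Normal(μ,σ), so the p-quantile of ln T is μ + z_p·σ.
ln(10.8) = 2.38 and ln(14.8) = 2.695; z_{0.5} = 0, z_{0.89} = 1.227.
σ = (2.695 − 2.38)/(1.227 − (0)) = 0.257.
μ = 2.38 − (0)·0.257 = 2.380.

μ ≈ 2.380, σ ≈ 0.257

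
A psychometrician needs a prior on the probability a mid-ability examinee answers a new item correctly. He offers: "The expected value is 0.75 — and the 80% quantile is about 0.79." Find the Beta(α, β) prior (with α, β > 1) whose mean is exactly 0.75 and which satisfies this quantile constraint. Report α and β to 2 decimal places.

α ≈ 63.79, β ≈ 21.26

With mean 0.75 fixed, write α = 0.75s, β = 0.25s where s = α+β.
Need P(θ < 0.79) = 0.8 under Beta(0.75s, 0.25s). Normal approximation: (q−m)/√(m(1−m)/s) ≈ z_{0.8} = 0.842, so s ≈ 0.75·0.25·(0.842)²/(0.79−0.75)² = 83.0.
At s = 83.0: P(θ<0.79) ≈ 0.797. Adjusting to match 0.8 gives s ≈ 85.06.
So α = 0.75·85.06 ≈ 63.79, β = 0.25·85.06 ≈ 21.26.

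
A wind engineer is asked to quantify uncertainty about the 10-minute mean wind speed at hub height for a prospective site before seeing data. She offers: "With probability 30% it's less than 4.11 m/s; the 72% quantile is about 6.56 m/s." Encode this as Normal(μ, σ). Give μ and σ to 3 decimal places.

For Normal(μ,σ), the p-quantile is μ + z_p·σ. Here z_{0.3} = -0.5244, z_{0.72} = 0.5828.
So 4.11 = μ − 0.5244σ and 6.56 = μ + 0.5828σ.
Subtracting: σ = (6.56 − 4.11)/(0.5828 − (-0.5244)) = 2.213.
Then μ = 4.11 − (-0.5244)·2.213 = 5.270.

μ = 5.270, σ = 2.213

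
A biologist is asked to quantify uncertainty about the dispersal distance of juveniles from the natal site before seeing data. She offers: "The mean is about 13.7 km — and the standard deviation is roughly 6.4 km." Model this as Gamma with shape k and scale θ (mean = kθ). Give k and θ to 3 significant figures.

For Gamma(k, scale θ): mean = kθ, variance = kθ², so CV = 1/√k.
CV = SD/mean = 6.4/13.7 = 0.4672, hence k = 1/CV² = 4.58.
Then θ = mean/k = 13.7/4.58 = 2.99.

k ≈ 4.58, θ ≈ 2.99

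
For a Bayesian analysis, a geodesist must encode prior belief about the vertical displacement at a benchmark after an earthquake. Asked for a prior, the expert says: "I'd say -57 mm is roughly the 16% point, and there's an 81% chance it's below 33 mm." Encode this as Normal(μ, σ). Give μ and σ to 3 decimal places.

μ = -9.199, σ = 48.068

The p-quantile of Normal(μ,σ) is μ + z_p·σ, with z_{0.16} = -0.9945 and z_{0.81} = 0.8779.
Eliminate σ: μ = (z₂·x₁ − z₁·x₂)/(z₂ − z₁) = (0.8779·-57 − (-0.9945)·33)/1.872 = -9.199.
Then σ = (x₂ − x₁)/(z₂ − z₁) = (33 − -57)/1.872 = 48.068.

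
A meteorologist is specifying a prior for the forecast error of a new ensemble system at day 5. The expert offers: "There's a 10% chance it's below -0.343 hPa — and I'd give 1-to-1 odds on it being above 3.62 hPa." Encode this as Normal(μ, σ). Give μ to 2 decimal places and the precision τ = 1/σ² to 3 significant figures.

For Normal(μ,σ), the p-quantile is μ + z_p·σ. Here z_{0.1} = -1.282, z_{0.5} = 0.
So -0.343 = μ − 1.282σ and 3.62 = μ + 0σ.
Subtracting: σ = (3.62 − -0.343)/(0 − (-1.282)) = 3.09.
Then μ = -0.343 − (-1.282)·3.09 = 3.62.
Precision τ = 1/σ² = 1/3.092² = 0.105.

μ = 3.62, τ = 0.105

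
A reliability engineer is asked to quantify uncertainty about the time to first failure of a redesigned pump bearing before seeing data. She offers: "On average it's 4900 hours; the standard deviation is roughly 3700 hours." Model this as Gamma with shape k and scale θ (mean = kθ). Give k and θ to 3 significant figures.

k ≈ 1.75, θ ≈ 2790

For Gamma(k, scale θ): mean = kθ, variance = kθ², so CV = 1/√k.
CV = SD/mean = 3700/4900 = 0.7551, hence k = 1/CV² = 1.75.
Then θ = mean/k = 4900/1.75 = 2790.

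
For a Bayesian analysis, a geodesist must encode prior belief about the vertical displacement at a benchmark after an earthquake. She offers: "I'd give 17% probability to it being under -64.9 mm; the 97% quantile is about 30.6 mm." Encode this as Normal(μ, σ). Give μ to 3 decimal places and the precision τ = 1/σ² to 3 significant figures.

μ = -32.757, τ = 0.000881

The p-quantile of Normal(μ,σ) is μ + z_p·σ, with z_{0.17} = -0.9542 and z_{0.97} = 1.881.
Eliminate σ: μ = (z₂·x₁ − z₁·x₂)/(z₂ − z₁) = (1.881·-64.9 − (-0.9542)·30.6)/2.835 = -32.757.
Then σ = (x₂ − x₁)/(z₂ − z₁) = (30.6 − -64.9)/2.835 = 33.687.
Precision τ = 1/σ² = 1/33.69² = 0.000881.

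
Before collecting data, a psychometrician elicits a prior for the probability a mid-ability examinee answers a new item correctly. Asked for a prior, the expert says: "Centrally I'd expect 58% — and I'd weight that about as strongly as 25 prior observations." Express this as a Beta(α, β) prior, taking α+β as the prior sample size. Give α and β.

Under the effective-sample-size interpretation, Beta(α, β) has prior mean α/(α+β) and prior sample size α+β.
So α+β = 25 and α/(α+β) = 0.58, giving α = 0.58·25 = 14.5 and β = 25 − 14.5 = 10.5.

α = 14.5, β = 10.5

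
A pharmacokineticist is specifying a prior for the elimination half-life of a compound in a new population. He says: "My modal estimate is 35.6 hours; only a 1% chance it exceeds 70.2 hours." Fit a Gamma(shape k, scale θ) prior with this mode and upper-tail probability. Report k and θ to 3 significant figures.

k ≈ 11.7, θ ≈ 3.33

Gamma(k,θ) with k>1 has mode (k−1)θ, so θ = 35.6/(k−1).
Need P(X < 70.2) = 0.99 with θ tied to k this way. Start at k = 2, θ = 35.6: P(X<70.2) ≈ 0.586.
Too low — raise k to concentrate. Iterating converges to k ≈ 11.7.
Then θ = 35.6/(11.7−1) ≈ 3.33.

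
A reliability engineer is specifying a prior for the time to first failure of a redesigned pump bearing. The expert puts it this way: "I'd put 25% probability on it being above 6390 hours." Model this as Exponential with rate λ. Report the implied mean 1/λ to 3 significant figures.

P(T > 6390.0) = e^(−λ·6390.0) = 0.25, so λ = −ln(0.25)/6390.0 = 0.000217.
Mean = 1/λ = 4610 hours.

mean ≈ 4610 hours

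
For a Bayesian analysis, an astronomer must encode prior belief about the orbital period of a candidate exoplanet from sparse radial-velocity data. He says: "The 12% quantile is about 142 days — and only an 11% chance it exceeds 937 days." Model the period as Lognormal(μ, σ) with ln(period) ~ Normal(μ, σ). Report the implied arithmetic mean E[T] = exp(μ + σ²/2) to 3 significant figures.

If T ~ Lognormal(μ,σ) then ln T ~ Normal(μ,σ), so the p-quantile of ln T is μ + z_p·σ.
ln(142) = 4.956 and ln(937) = 6.843; z_{0.12} = -1.175, z_{0.89} = 1.227.
σ = (6.843 − 4.956)/(1.227 − (-1.175)) = 0.786.
μ = 4.956 − (-1.175)·0.786 = 5.879.
E[T] = exp(μ + σ²/2) = exp(5.879 + 0.3087) = 487 days.

E[T] ≈ 487 days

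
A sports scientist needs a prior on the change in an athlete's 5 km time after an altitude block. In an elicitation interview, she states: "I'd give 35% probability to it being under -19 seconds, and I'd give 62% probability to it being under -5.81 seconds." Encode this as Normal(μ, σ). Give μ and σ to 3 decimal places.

μ = -11.643, σ = 19.094

For Normal(μ,σ), the p-quantile is μ + z_p·σ. Here z_{0.35} = -0.3853, z_{0.62} = 0.3055.
So -19 = μ − 0.3853σ and -5.81 = μ + 0.3055σ.
Subtracting: σ = (-5.81 − -19)/(0.3055 − (-0.3853)) = 19.094.
Then μ = -19 − (-0.3853)·19.094 = -11.643.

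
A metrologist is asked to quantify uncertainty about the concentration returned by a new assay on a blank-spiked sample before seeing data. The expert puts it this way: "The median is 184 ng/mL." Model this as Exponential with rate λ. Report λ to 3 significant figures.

Exponential median = ln 2 / λ, so λ = ln 2 / 184.0 = 0.00377.

λ ≈ 0.00377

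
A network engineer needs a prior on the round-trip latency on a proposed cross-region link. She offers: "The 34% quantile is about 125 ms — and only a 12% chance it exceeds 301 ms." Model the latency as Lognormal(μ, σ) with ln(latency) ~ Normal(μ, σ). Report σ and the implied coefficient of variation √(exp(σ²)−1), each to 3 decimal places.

If T ~ Lognormal(μ,σ) then ln T ~ Normal(μ,σ), so the p-quantile of ln T is μ + z_p·σ.
ln(125) = 4.828 and ln(301) = 5.707; z_{0.34} = -0.4125, z_{0.88} = 1.175.
σ = (5.707 − 4.828)/(1.175 − (-0.4125)) = 0.554.
μ = 4.828 − (-0.4125)·0.554 = 5.057.
CV = √(exp(σ²)−1) = √(exp(0.3065)−1) = 0.599.

σ ≈ 0.554, CV ≈ 0.599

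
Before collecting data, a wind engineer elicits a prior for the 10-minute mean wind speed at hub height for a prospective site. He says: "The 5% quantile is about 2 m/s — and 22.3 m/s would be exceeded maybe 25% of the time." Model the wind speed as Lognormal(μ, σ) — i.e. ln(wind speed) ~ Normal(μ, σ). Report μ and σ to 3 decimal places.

If T ~ Lognormal(μ,σ) then ln T ~ Normal(μ,σ), so the p-quantile of ln T is μ + z_p·σ.
ln(2) = 0.6931 and ln(22.3) = 3.105; z_{0.05} = -1.645, z_{0.75} = 0.6745.
σ = (3.105 − 0.6931)/(0.6745 − (-1.645)) = 1.040.
μ = 0.6931 − (-1.645)·1.040 = 2.403.

μ ≈ 2.403, σ ≈ 1.040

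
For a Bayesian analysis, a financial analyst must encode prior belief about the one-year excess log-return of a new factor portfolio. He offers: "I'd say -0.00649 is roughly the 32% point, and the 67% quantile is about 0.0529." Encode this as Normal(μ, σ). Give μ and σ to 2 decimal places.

For Normal(μ,σ), the p-quantile is μ + z_p·σ. Here z_{0.32} = -0.4677, z_{0.67} = 0.4399.
So -0.00649 = μ − 0.4677σ and 0.0529 = μ + 0.4399σ.
Subtracting: σ = (0.0529 − -0.00649)/(0.4399 − (-0.4677)) = 0.07.
Then μ = -0.00649 − (-0.4677)·0.07 = 0.02.

μ = 0.02, σ = 0.07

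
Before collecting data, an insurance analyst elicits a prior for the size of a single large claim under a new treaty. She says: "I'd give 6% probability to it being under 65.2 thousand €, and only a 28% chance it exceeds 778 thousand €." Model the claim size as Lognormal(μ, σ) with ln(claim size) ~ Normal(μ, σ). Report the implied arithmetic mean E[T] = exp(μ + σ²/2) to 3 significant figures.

If T ~ Lognormal(μ,σ) then ln T ~ Normal(μ,σ), so the p-quantile of ln T is μ + z_p·σ.
ln(65.2) = 4.177 and ln(778) = 6.657; z_{0.06} = -1.555, z_{0.72} = 0.5828.
σ = (6.657 − 4.177)/(0.5828 − (-1.555)) = 1.160.
μ = 4.177 − (-1.555)·1.160 = 5.981.
E[T] = exp(μ + σ²/2) = exp(5.981 + 0.6726) = 775 thousand €.

E[T] ≈ 775 thousand €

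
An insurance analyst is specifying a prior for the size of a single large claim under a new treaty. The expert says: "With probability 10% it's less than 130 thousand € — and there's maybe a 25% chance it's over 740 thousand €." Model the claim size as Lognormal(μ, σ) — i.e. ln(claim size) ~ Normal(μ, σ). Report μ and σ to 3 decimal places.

If T ~ Lognormal(μ,σ) then ln T ~ Normal(μ,σ), so the p-quantile of ln T is μ + z_p·σ.
ln(130) = 4.868 and ln(740) = 6.607; z_{0.1} = -1.282, z_{0.75} = 0.6745.
σ = (6.607 − 4.868)/(0.6745 − (-1.282)) = 0.889.
μ = 4.868 − (-1.282)·0.889 = 6.007.

μ ≈ 6.007, σ ≈ 0.889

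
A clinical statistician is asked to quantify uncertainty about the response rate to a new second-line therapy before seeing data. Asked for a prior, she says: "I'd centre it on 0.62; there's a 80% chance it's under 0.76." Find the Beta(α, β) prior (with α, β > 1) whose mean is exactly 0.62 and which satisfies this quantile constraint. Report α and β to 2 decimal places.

α ≈ 5.47, β ≈ 3.35

With mean 0.62 fixed, write α = 0.62s, β = 0.38s where s = α+β.
Need P(θ < 0.76) = 0.8 under Beta(0.62s, 0.38s). Normal approximation: (q−m)/√(m(1−m)/s) ≈ z_{0.8} = 0.842, so s ≈ 0.62·0.38·(0.842)²/(0.76−0.62)² = 8.5.
At s = 8.5: P(θ<0.76) ≈ 0.795. Adjusting to match 0.8 gives s ≈ 8.82.
So α = 0.62·8.82 ≈ 5.47, β = 0.38·8.82 ≈ 3.35.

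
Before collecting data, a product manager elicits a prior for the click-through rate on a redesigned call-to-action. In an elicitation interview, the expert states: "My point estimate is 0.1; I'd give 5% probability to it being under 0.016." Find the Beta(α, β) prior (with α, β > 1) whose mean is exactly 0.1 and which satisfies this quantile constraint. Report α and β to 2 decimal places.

α ≈ 1.75, β ≈ 15.75

With mean 0.1 fixed, write α = 0.1s, β = 0.9s where s = α+β.
Need P(θ < 0.016) = 0.05 under Beta(0.1s, 0.9s). Normal approximation: (q−m)/√(m(1−m)/s) ≈ z_{0.05} = -1.64, so s ≈ 0.1·0.9·(-1.64)²/(0.016−0.1)² = 34.5.
At s = 34.5: P(θ<0.016) ≈ 0.006. Adjusting to match 0.05 gives s ≈ 17.50.
So α = 0.1·17.50 ≈ 1.75, β = 0.9·17.50 ≈ 15.75.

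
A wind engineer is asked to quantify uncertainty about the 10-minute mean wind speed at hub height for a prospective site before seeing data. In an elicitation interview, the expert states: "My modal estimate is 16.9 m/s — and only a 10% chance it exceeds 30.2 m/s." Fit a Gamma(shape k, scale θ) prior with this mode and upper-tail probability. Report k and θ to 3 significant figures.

Gamma(k,θ) with k>1 has mode (k−1)θ, so θ = 16.9/(k−1).
Need P(X < 30.2) = 0.9 with θ tied to k this way. Start at k = 2, θ = 16.9: P(X<30.2) ≈ 0.533.
Too low — raise k to concentrate. Iterating converges to k ≈ 6.65.
Then θ = 16.9/(6.65−1) ≈ 2.99.

k ≈ 6.65, θ ≈ 2.99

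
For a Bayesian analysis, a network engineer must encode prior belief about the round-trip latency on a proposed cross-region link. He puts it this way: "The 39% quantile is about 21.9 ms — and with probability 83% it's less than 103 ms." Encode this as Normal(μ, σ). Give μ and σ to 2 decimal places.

μ = 40.26, σ = 65.75

The p-quantile of Normal(μ,σ) is μ + z_p·σ, with z_{0.39} = -0.2793 and z_{0.83} = 0.9542.
Eliminate σ: μ = (z₂·x₁ − z₁·x₂)/(z₂ − z₁) = (0.9542·21.9 − (-0.2793)·103)/1.233 = 40.26.
Then σ = (x₂ − x₁)/(z₂ − z₁) = (103 − 21.9)/1.233 = 65.75.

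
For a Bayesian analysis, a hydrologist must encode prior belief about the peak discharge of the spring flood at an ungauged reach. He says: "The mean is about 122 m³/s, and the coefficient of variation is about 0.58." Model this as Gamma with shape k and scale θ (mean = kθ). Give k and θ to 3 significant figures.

k ≈ 2.97, θ ≈ 41

For Gamma(k, scale θ): mean = kθ, variance = kθ², so CV = 1/√k.
CV = 0.58, hence k = 1/CV² = 2.97.
Then θ = mean/k = 122/2.97 = 41.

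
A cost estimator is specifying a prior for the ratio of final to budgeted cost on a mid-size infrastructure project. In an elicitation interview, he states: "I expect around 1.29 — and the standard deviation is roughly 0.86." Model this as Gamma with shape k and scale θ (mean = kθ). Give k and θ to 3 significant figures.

For Gamma(k, scale θ): mean = kθ, variance = kθ², so CV = 1/√k.
CV = SD/mean = 0.86/1.29 = 0.6667, hence k = 1/CV² = 2.25.
Then θ = mean/k = 1.29/2.25 = 0.573.

k ≈ 2.25, θ ≈ 0.573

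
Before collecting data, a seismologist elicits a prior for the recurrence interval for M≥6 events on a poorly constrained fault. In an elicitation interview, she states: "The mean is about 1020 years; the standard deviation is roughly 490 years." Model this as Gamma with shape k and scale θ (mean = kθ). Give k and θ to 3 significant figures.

For Gamma(k, scale θ): mean = kθ, variance = kθ², so CV = 1/√k.
CV = SD/mean = 490/1020 = 0.4804, hence k = 1/CV² = 4.33.
Then θ = mean/k = 1020/4.33 = 235.

k ≈ 4.33, θ ≈ 235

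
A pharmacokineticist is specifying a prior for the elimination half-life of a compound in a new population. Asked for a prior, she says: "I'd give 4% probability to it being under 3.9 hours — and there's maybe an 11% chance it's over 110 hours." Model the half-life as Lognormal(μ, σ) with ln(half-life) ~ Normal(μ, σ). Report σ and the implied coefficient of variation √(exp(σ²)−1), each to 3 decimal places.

σ ≈ 1.122, CV ≈ 1.587

If T ~ Lognormal(μ,σ) then ln T ~ Normal(μ,σ), so the p-quantile of ln T is μ + z_p·σ.
ln(3.9) = 1.361 and ln(110) = 4.7; z_{0.04} = -1.751, z_{0.89} = 1.227.
σ = (4.7 − 1.361)/(1.227 − (-1.751)) = 1.122.
μ = 1.361 − (-1.751)·1.122 = 3.325.
CV = √(exp(σ²)−1) = √(exp(1.2582)−1) = 1.587.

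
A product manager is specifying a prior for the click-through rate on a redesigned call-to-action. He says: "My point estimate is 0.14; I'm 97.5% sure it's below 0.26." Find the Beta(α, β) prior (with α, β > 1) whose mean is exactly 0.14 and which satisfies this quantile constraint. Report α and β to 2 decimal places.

With mean 0.14 fixed, write α = 0.14s, β = 0.86s where s = α+β.
Need P(θ < 0.26) = 0.975 under Beta(0.14s, 0.86s). Normal approximation: (q−m)/√(m(1−m)/s) ≈ z_{0.975} = 1.96, so s ≈ 0.14·0.86·(1.96)²/(0.26−0.14)² = 32.1.
At s = 32.1: P(θ<0.26) ≈ 0.961. Adjusting to match 0.975 gives s ≈ 40.99.
So α = 0.14·40.99 ≈ 5.74, β = 0.86·40.99 ≈ 35.25.

α ≈ 5.74, β ≈ 35.25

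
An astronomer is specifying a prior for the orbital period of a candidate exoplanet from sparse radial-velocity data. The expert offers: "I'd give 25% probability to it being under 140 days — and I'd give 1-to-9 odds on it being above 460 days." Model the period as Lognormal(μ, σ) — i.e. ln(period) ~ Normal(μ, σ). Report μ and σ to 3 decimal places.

If T ~ Lognormal(μ,σ) then ln T ~ Normal(μ,σ), so the p-quantile of ln T is μ + z_p·σ.
ln(140) = 4.942 and ln(460) = 6.131; z_{0.25} = -0.6745, z_{0.9} = 1.282.
σ = (6.131 − 4.942)/(1.282 − (-0.6745)) = 0.608.
μ = 4.942 − (-0.6745)·0.608 = 5.352.

μ ≈ 5.352, σ ≈ 0.608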